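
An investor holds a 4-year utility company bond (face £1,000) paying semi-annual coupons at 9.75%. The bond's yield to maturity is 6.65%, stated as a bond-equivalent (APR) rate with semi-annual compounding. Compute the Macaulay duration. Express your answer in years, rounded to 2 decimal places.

Periodic yield y = 0.03325. Discount each cash flow and weight by its period:
  t   CF        PV=CF/(1+0.03325)^t    t·PV
  1        48.75        47.1812        47.1812
  2        48.75        45.6629        91.3259
  3        48.75        44.1935       132.5805
  4        48.75        42.7714       171.0854
  5        48.75        41.3950       206.9748
  6        48.75        40.0629       240.3773
  7        48.75        38.7737       271.4156
  8     1,048.75       807.2883     6,458.3065
  Σ                  1,107.3288     7,619.2471
Price P = Σ PV = 1,107.3288.
Macaulay duration = Σ(t·PV) / P = 7,619.2471 / 1,107.3288 = 6.88074 half-year periods.
In years: 6.88074 / 2 = 3.44037 years.

3.44 years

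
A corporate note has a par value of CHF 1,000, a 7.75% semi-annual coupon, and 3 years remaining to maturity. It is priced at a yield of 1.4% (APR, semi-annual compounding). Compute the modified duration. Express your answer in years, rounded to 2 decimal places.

2.74 years

Periodic yield y = 0.007. First find Macaulay duration:
  t   CF        PV=CF/(1+0.007)^t    t·PV
  1        38.75        38.4806        38.4806
  2        38.75        38.2131        76.4263
  3        38.75        37.9475       113.8425
  4        38.75        37.6837       150.7349
  5        38.75        37.4218       187.1089
  6     1,038.75       996.1717     5,977.0304
  Σ                  1,185.9185     6,543.6236
P = 1,185.9185; Macaulay duration = 6,543.6236 / 1,185.9185 = 5.51777 half-year periods = 2.75888 years.
Modified duration = D_Mac / (1 + y) = 2.75888 / 1.007 = 2.73971 years.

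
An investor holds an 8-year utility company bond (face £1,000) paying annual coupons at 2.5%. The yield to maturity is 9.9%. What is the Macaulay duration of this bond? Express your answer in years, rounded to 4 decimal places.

7.1152 years

Periodic yield y = 0.099. Discount each cash flow and weight by its year:
  t   CF        PV=CF/(1+0.099)^t    t·PV
  1        25.00        22.7480        22.7480
  2        25.00        20.6988        41.3975
  3        25.00        18.8342        56.5026
  4        25.00        17.1376        68.5503
  5        25.00        15.5938        77.9689
  6        25.00        14.1891        85.1344
  7        25.00        12.9109        90.3762
  8     1,025.00       481.6619     3,853.2955
  Σ                    603.7742     4,295.9734
Price P = Σ PV = 603.7742.
Macaulay duration = Σ(t·PV) / P = 4,295.9734 / 603.7742 = 7.11520 years.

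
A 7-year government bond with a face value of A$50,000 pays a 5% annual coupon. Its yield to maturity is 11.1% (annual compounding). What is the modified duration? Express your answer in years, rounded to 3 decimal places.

Periodic yield y = 0.111. First find Macaulay duration:
  t   CF        PV=CF/(1+0.111)^t    t·PV
  1     2,500.00     2,250.2250     2,250.2250
  2     2,500.00     2,025.4051     4,050.8101
  3     2,500.00     1,823.0469     5,469.1406
  4     2,500.00     1,640.9063     6,563.6251
  5     2,500.00     1,476.9633     7,384.8167
  6     2,500.00     1,329.3999     7,976.3996
  7    52,500.00    25,128.1717   175,897.2019
  Σ                 35,674.1182   209,592.2190
P = 35,674.1182; Macaulay duration = 209,592.2190 / 35,674.1182 = 5.87519 years.
Modified duration = D_Mac / (1 + y) = 5.87519 / 1.111 = 5.28820 years.

5.288 years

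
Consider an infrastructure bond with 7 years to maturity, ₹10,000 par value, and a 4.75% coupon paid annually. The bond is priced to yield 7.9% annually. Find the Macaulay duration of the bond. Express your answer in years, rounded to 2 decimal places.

6.02 years

Periodic yield y = 0.079. Discount each cash flow and weight by its year:
  t   CF        PV=CF/(1+0.079)^t    t·PV
  1       475.00       440.2224       440.2224
  2       475.00       407.9911       815.9823
  3       475.00       378.1197     1,134.3590
  4       475.00       350.4353     1,401.7411
  5       475.00       324.7778     1,623.8892
  6       475.00       300.9989     1,805.9935
  7    10,475.00     6,151.8242    43,062.7697
  Σ                  8,354.3695    50,284.9572
Price P = Σ PV = 8,354.3695.
Macaulay duration = Σ(t·PV) / P = 50,284.9572 / 8,354.3695 = 6.01900 years.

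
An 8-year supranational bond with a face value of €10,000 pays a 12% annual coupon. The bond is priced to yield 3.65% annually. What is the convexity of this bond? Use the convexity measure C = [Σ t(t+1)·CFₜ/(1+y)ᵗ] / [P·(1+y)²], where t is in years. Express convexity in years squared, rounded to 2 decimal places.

45.70

With y = 0.0365:
  t   CF        PV=CF/(1+0.0365)^t    t·PV        t(t+1)·PV
  1     1,200.00     1,157.7424     1,157.7424       2,315.4848
  2     1,200.00     1,116.9729     2,233.9458       6,701.8374
  3     1,200.00     1,077.6391     3,232.9172      12,931.6688
  4     1,200.00     1,039.6904     4,158.7615      20,793.8073
  5     1,200.00     1,003.0780     5,015.3901      30,092.3406
  6     1,200.00       967.7550     5,806.5298      40,645.7085
  7     1,200.00       933.6758     6,535.7306      52,285.8446
  8    11,200.00     8,407.4360    67,259.4882     605,335.3937
  Σ                 15,703.9895    95,400.5055     771,102.0857
P = 15,703.9895.
Convexity = Σ t(t+1)·PV / [P·(1+y)²] = 771,102.0857 / (15,703.9895 × 1.074332) = 45.70495.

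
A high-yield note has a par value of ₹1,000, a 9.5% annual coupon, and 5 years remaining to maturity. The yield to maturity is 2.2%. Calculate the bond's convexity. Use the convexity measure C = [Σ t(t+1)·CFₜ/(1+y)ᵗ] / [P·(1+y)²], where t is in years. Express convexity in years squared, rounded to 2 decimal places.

23.54

With y = 0.022:
  t   CF        PV=CF/(1+0.022)^t    t·PV        t(t+1)·PV
  1        95.00        92.9550        92.9550         185.9100
  2        95.00        90.9540       181.9080         545.7240
  3        95.00        88.9961       266.9883       1,067.9531
  4        95.00        87.0803       348.3213       1,741.6064
  5     1,095.00       982.1089     4,910.5444      29,463.2666
  Σ                  1,342.0943     5,800.7170      33,004.4600
P = 1,342.0943.
Convexity = Σ t(t+1)·PV / [P·(1+y)²] = 33,004.4600 / (1,342.0943 × 1.044484) = 23.54441.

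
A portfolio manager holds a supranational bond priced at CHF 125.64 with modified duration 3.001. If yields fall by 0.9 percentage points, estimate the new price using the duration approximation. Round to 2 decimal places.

Duration approximation: ΔP/P ≈ -D_mod · Δy = -3.001 × (-0.009) = +0.027009.
New price ≈ 125.64 × (1 + 0.027009) = 129.03341076.

CHF 129.03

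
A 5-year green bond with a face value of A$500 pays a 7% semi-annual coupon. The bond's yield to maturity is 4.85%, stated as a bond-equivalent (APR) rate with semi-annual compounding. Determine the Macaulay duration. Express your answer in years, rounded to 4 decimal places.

4.3401 years

Periodic yield y = 0.02425. Discount each cash flow and weight by its period:
  t   CF        PV=CF/(1+0.02425)^t    t·PV
  1        17.50        17.0857        17.0857
  2        17.50        16.6812        33.3623
  3        17.50        16.2862        48.8586
  4        17.50        15.9006        63.6025
  5        17.50        15.5242        77.6208
  6        17.50        15.1566        90.9397
  7        17.50        14.7978       103.5844
  8        17.50        14.4474       115.5794
  9        17.50        14.1054       126.9483
  10      517.50       407.2402     4,072.4019
  Σ                    547.2252     4,749.9835
Price P = Σ PV = 547.2252.
Macaulay duration = Σ(t·PV) / P = 4,749.9835 / 547.2252 = 8.68013 half-year periods.
In years: 8.68013 / 2 = 4.34006 years.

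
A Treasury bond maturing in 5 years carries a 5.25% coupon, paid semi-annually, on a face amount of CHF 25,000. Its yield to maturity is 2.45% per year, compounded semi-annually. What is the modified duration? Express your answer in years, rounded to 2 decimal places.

Periodic yield y = 0.01225. First find Macaulay duration:
  t   CF        PV=CF/(1+0.01225)^t    t·PV
  1       656.25       648.3082       648.3082
  2       656.25       640.4626     1,280.9251
  3       656.25       632.7118     1,898.1355
  4       656.25       625.0549     2,500.2197
  5       656.25       617.4907     3,087.4533
  6       656.25       610.0179     3,660.1076
  7       656.25       602.6356     4,218.4495
  8       656.25       595.3427     4,762.7416
  9       656.25       588.1380     5,293.2421
  10   25,656.25    22,715.1351   227,151.3511
  Σ                 28,275.2976   254,500.9337
P = 28,275.2976; Macaulay duration = 254,500.9337 / 28,275.2976 = 9.00082 half-year periods = 4.50041 years.
Modified duration = D_Mac / (1 + y) = 4.50041 / 1.01225 = 4.44595 years.

4.45 years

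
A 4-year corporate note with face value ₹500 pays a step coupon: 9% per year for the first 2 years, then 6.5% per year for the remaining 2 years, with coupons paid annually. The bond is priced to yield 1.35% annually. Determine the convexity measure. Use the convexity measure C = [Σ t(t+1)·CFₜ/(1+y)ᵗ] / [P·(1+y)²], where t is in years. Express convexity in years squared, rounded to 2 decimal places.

With y = 0.0135:
  t   CF        PV=CF/(1+0.0135)^t    t·PV        t(t+1)·PV
  1        45.00        44.4006        44.4006          88.8012
  2        45.00        43.8092        87.6183         262.8550
  3        32.50        31.2185        93.6555         374.6221
  4       532.50       504.6899     2,018.7595      10,093.7977
  Σ                    624.1181     2,244.4340      10,820.0759
P = 624.1181.
Convexity = Σ t(t+1)·PV / [P·(1+y)²] = 10,820.0759 / (624.1181 × 1.027182) = 16.87781.

16.88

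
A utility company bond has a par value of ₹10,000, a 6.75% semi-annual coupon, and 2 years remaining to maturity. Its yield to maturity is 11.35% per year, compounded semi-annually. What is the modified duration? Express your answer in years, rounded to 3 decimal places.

1.797 years

Periodic yield y = 0.05675. First find Macaulay duration:
  t   CF        PV=CF/(1+0.05675)^t    t·PV
  1       337.50       319.3754       319.3754
  2       337.50       302.2242       604.4484
  3       337.50       285.9941       857.9822
  4    10,337.50     8,289.4649    33,157.8596
  Σ                  9,197.0586    34,939.6656
P = 9,197.0586; Macaulay duration = 34,939.6656 / 9,197.0586 = 3.79900 half-year periods = 1.89950 years.
Modified duration = D_Mac / (1 + y) = 1.89950 / 1.05675 = 1.79749 years.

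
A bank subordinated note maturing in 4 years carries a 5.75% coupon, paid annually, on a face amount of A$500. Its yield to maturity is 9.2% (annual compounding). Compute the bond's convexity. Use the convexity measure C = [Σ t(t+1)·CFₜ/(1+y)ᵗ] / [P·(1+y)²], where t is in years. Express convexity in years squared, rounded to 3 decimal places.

With y = 0.092:
  t   CF        PV=CF/(1+0.092)^t    t·PV        t(t+1)·PV
  1        28.75        26.3278        26.3278          52.6557
  2        28.75        24.1097        48.2195         144.6585
  3        28.75        22.0785        66.2356         264.9422
  4       528.75       371.8432     1,487.3727       7,436.8637
  Σ                    444.3593     1,628.1556       7,899.1201
P = 444.3593.
Convexity = Σ t(t+1)·PV / [P·(1+y)²] = 7,899.1201 / (444.3593 × 1.192464) = 14.90731.

14.907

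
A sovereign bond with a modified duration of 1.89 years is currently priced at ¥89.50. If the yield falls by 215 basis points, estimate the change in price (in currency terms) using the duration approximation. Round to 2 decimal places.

+¥3.64

Duration approximation: ΔP/P ≈ -D_mod · Δy = -1.89 × (-0.0215) = +0.040635.
ΔP ≈ 89.50 × (+0.040635) = +3.6368325.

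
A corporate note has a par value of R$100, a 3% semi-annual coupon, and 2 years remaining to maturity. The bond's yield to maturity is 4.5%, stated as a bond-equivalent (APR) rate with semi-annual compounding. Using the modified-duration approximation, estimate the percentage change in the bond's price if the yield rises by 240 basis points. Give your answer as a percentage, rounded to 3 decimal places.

-4.590%

Periodic yield y = 0.0225. Modified duration first:
  t   CF        PV=CF/(1+0.0225)^t    t·PV
  1         1.50         1.4670         1.4670
  2         1.50         1.4347         2.8694
  3         1.50         1.4031         4.2094
  4       101.50        92.8566       371.4264
  Σ                     97.1614       379.9722
P = 97.1614; D_Mac = 3.91073 half-year periods = 1.95537 yrs; D_mod = 1.95537/(1+0.0225) = 1.91234 yrs.
ΔP/P ≈ -D_mod · Δy = -1.91234 × (+0.024) = -0.045896 = -4.5896%.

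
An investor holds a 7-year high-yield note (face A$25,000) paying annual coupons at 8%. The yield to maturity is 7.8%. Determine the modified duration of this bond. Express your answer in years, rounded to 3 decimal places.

5.223 years

Periodic yield y = 0.078. First find Macaulay duration:
  t   CF        PV=CF/(1+0.078)^t    t·PV
  1     2,000.00     1,855.2876     1,855.2876
  2     2,000.00     1,721.0460     3,442.0920
  3     2,000.00     1,596.5176     4,789.5528
  4     2,000.00     1,480.9996     5,923.9986
  5     2,000.00     1,373.8401     6,869.2005
  6     2,000.00     1,274.4342     7,646.6054
  7    27,000.00    15,959.9835   111,719.8845
  Σ                 25,262.1087   142,246.6214
P = 25,262.1087; Macaulay duration = 142,246.6214 / 25,262.1087 = 5.63083 years.
Modified duration = D_Mac / (1 + y) = 5.63083 / 1.078 = 5.22340 years.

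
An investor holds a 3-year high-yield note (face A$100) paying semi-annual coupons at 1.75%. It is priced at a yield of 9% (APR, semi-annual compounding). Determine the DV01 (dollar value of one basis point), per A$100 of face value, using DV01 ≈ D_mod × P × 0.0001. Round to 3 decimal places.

Periodic yield y = 0.045.
  t   CF        PV=CF/(1+0.045)^t    t·PV
  1        0.875         0.8373         0.8373
  2        0.875         0.8013         1.6025
  3        0.875         0.7668         2.3003
  4        0.875         0.7337         2.9350
  5        0.875         0.7021         3.5107
  6      100.875        77.4615       464.7689
  Σ                     81.3027       475.9547
P = 81.3027; D_Mac = 5.85411 half-year periods = 2.92705 yrs; D_mod = 2.80101 yrs.
DV01 ≈ 2.80101 × 81.3027 × 0.0001 = 0.022773.

A$0.023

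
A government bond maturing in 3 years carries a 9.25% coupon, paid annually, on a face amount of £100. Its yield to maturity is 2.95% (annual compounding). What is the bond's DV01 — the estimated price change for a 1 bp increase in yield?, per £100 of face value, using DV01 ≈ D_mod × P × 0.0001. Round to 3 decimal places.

Periodic yield y = 0.0295.
  t   CF        PV=CF/(1+0.0295)^t    t·PV
  1         9.25         8.9849         8.9849
  2         9.25         8.7275        17.4550
  3       109.25       100.1250       300.3749
  Σ                    117.8374       326.8148
P = 117.8374; D_Mac = 2.77344 yrs; D_mod = 2.69397 yrs.
DV01 ≈ 2.69397 × 117.8374 × 0.0001 = 0.031745.

£0.032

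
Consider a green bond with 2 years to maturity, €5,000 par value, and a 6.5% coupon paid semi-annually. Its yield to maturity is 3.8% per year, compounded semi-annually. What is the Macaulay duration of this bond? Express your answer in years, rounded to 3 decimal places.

Periodic yield y = 0.019. Discount each cash flow and weight by its period:
  t   CF        PV=CF/(1+0.019)^t    t·PV
  1       162.50       159.4701       159.4701
  2       162.50       156.4966       312.9933
  3       162.50       153.5786       460.7359
  4     5,162.50     4,788.1013    19,152.4051
  Σ                  5,257.6466    20,085.6044
Price P = Σ PV = 5,257.6466.
Macaulay duration = Σ(t·PV) / P = 20,085.6044 / 5,257.6466 = 3.82027 half-year periods.
In years: 3.82027 / 2 = 1.91013 years.

1.910 years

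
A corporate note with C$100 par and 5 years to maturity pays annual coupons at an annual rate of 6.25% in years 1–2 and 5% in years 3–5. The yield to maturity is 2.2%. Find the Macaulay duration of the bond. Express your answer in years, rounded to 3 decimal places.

4.512 years

Periodic yield y = 0.022. Discount each cash flow and weight by its year:
  t   CF        PV=CF/(1+0.022)^t    t·PV
  1         6.25         6.1155         6.1155
  2         6.25         5.9838        11.9676
  3         5.00         4.6840        14.0520
  4         5.00         4.5832        18.3327
  5       105.00        94.1748       470.8741
  Σ                    115.5413       521.3419
Price P = Σ PV = 115.5413.
Macaulay duration = Σ(t·PV) / P = 521.3419 / 115.5413 = 4.51217 years.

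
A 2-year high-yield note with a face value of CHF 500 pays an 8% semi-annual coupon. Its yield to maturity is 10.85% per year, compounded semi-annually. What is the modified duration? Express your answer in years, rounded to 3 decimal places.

Periodic yield y = 0.05425. First find Macaulay duration:
  t   CF        PV=CF/(1+0.05425)^t    t·PV
  1        20.00        18.9708        18.9708
  2        20.00        17.9946        35.9892
  3        20.00        17.0686        51.2059
  4       520.00       420.9484     1,683.7938
  Σ                    474.9825     1,789.9598
P = 474.9825; Macaulay duration = 1,789.9598 / 474.9825 = 3.76847 half-year periods = 1.88424 years.
Modified duration = D_Mac / (1 + y) = 1.88424 / 1.05425 = 1.78728 years.

1.787 years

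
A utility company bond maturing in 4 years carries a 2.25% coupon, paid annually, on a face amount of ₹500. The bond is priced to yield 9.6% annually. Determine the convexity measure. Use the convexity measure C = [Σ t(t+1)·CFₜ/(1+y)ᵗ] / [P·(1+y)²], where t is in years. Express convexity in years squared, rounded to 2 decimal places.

With y = 0.096:
  t   CF        PV=CF/(1+0.096)^t    t·PV        t(t+1)·PV
  1        11.25        10.2646        10.2646          20.5292
  2        11.25         9.3655        18.7310          56.1931
  3        11.25         8.5452        25.6355         102.5421
  4       511.25       354.3163     1,417.2651       7,086.3255
  Σ                    382.4916     1,471.8962       7,265.5899
P = 382.4916.
Convexity = Σ t(t+1)·PV / [P·(1+y)²] = 7,265.5899 / (382.4916 × 1.201216) = 15.81350.

15.81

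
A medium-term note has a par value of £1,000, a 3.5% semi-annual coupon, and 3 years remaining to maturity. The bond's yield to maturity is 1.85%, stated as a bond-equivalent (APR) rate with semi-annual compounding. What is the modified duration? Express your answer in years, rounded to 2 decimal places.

Periodic yield y = 0.00925. First find Macaulay duration:
  t   CF        PV=CF/(1+0.00925)^t    t·PV
  1        17.50        17.3396        17.3396
  2        17.50        17.1807        34.3614
  3        17.50        17.0232        51.0697
  4        17.50        16.8672        67.4688
  5        17.50        16.7126        83.5630
  6     1,017.50       962.8128     5,776.8770
  Σ                  1,047.9362     6,030.6795
P = 1,047.9362; Macaulay duration = 6,030.6795 / 1,047.9362 = 5.75482 half-year periods = 2.87741 years.
Modified duration = D_Mac / (1 + y) = 2.87741 / 1.00925 = 2.85104 years.

2.85 years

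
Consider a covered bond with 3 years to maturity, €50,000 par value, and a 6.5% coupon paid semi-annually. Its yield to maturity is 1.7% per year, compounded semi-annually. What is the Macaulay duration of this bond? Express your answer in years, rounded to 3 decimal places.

2.790 years

Periodic yield y = 0.0085. Discount each cash flow and weight by its period:
  t   CF        PV=CF/(1+0.0085)^t    t·PV
  1     1,625.00     1,611.3039     1,611.3039
  2     1,625.00     1,597.7233     3,195.4465
  3     1,625.00     1,584.2571     4,752.7713
  4     1,625.00     1,570.9044     6,283.6176
  5     1,625.00     1,557.6643     7,788.3213
  6    51,625.00    49,068.7110   294,412.2659
  Σ                 56,990.5639   318,043.7264
Price P = Σ PV = 56,990.5639.
Macaulay duration = Σ(t·PV) / P = 318,043.7264 / 56,990.5639 = 5.58064 half-year periods.
In years: 5.58064 / 2 = 2.79032 years.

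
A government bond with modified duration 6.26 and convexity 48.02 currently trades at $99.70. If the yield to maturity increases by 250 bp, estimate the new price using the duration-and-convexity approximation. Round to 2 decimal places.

$85.59

Duration effect: -D_mod·Δy = -6.26 × (+0.025) = -0.156500
Convexity effect: ½·C·(Δy)² = 0.5 × 48.02 × (0.025)² = +0.01500625
ΔP/P ≈ -0.156500 + 0.01500625 = -0.14149375
New price ≈ 99.70 × (1 - 0.14149375) = 85.593073125.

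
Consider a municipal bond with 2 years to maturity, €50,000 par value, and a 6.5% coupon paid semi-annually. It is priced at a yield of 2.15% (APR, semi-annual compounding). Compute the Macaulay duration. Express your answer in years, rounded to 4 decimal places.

Periodic yield y = 0.01075. Discount each cash flow and weight by its period:
  t   CF        PV=CF/(1+0.01075)^t    t·PV
  1     1,625.00     1,607.7170     1,607.7170
  2     1,625.00     1,590.6179     3,181.2358
  3     1,625.00     1,573.7006     4,721.1019
  4    51,625.00    49,463.5252   197,854.1008
  Σ                 54,235.5607   207,364.1555
Price P = Σ PV = 54,235.5607.
Macaulay duration = Σ(t·PV) / P = 207,364.1555 / 54,235.5607 = 3.82340 half-year periods.
In years: 3.82340 / 2 = 1.91170 years.

1.9117 years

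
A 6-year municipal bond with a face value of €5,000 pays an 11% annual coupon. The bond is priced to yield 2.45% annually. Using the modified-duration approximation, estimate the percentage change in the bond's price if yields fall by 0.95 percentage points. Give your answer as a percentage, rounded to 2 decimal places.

+4.58%

Periodic yield y = 0.0245. Modified duration first:
  t   CF        PV=CF/(1+0.0245)^t    t·PV
  1       550.00       536.8472       536.8472
  2       550.00       524.0090     1,048.0180
  3       550.00       511.4778     1,534.4334
  4       550.00       499.2463     1,996.9851
  5       550.00       487.3073     2,436.5363
  6     5,550.00     4,799.7786    28,798.6717
  Σ                  7,358.6662    36,351.4918
P = 7,358.6662; D_Mac = 4.93996 yrs; D_mod = 4.93996/(1+0.0245) = 4.82182 yrs.
ΔP/P ≈ -D_mod · Δy = -4.82182 × (-0.0095) = +0.045807 = +4.5807%.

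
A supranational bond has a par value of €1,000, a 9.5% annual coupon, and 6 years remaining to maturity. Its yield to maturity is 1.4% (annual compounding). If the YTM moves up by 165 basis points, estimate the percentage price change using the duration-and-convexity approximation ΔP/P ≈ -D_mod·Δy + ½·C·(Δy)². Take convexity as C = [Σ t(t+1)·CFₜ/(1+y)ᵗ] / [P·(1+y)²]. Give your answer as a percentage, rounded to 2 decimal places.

-7.79%

With y = 0.014:
  t   CF        PV=CF/(1+0.014)^t    t·PV        t(t+1)·PV
  1        95.00        93.6884        93.6884         187.3767
  2        95.00        92.3948       184.7897         554.3690
  3        95.00        91.1192       273.3575       1,093.4300
  4        95.00        89.8611       359.4444       1,797.2222
  5        95.00        88.6204       443.1021       2,658.6128
  6     1,095.00     1,007.3639     6,044.1835      42,309.2844
  Σ                  1,463.0478     7,398.5656      48,600.2951
P = 1,463.0478; D_Mac = 5.05695 yrs; D_mod = 4.98713 yrs; C = 32.30758.
Duration effect: -4.98713 × (+0.0165) = -0.082288
Convexity effect: 0.5 × 32.30758 × (0.0165)² = +0.0043979
ΔP/P ≈ -0.082288 + 0.0043979 = -0.077890 = -7.7890%.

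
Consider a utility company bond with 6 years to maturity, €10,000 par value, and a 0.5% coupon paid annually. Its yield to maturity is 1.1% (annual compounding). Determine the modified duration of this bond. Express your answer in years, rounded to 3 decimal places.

5.860 years

Periodic yield y = 0.011. First find Macaulay duration:
  t   CF        PV=CF/(1+0.011)^t    t·PV
  1        50.00        49.4560        49.4560
  2        50.00        48.9179        97.8358
  3        50.00        48.3856       145.1569
  4        50.00        47.8592       191.4368
  5        50.00        47.3385       236.6924
  6    10,050.00     9,411.5061    56,469.0366
  Σ                  9,653.4633    57,189.6144
P = 9,653.4633; Macaulay duration = 57,189.6144 / 9,653.4633 = 5.92426 years.
Modified duration = D_Mac / (1 + y) = 5.92426 / 1.011 = 5.85980 years.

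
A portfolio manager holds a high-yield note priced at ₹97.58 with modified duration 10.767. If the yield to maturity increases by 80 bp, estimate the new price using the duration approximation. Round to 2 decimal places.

Duration approximation: ΔP/P ≈ -D_mod · Δy = -10.767 × (+0.008) = -0.086136.
New price ≈ 97.58 × (1 - 0.086136) = 89.17484912.

₹89.17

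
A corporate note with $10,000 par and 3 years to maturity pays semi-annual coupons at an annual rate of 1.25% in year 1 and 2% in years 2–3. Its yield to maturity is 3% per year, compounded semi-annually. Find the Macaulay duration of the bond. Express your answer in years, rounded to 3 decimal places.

Periodic yield y = 0.015. Discount each cash flow and weight by its period:
  t   CF        PV=CF/(1+0.015)^t    t·PV
  1        62.50        61.5764        61.5764
  2        62.50        60.6664       121.3327
  3       100.00        95.6317       286.8951
  4       100.00        94.2184       376.8737
  5       100.00        92.8260       464.1302
  6    10,100.00     9,236.8761    55,421.2569
  Σ                  9,641.7950    56,732.0649
Price P = Σ PV = 9,641.7950.
Macaulay duration = Σ(t·PV) / P = 56,732.0649 / 9,641.7950 = 5.88397 half-year periods.
In years: 5.88397 / 2 = 2.94199 years.

2.942 years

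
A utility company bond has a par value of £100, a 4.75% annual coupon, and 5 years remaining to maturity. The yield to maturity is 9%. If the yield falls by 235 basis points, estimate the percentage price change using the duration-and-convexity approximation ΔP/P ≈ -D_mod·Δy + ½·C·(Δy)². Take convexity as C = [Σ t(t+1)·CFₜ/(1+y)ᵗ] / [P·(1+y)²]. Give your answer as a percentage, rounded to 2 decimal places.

+10.35%

With y = 0.09:
  t   CF        PV=CF/(1+0.09)^t    t·PV        t(t+1)·PV
  1         4.75         4.3578         4.3578           8.7156
  2         4.75         3.9980         7.9960          23.9879
  3         4.75         3.6679        11.0036          44.0145
  4         4.75         3.3650        13.4601          67.3004
  5       104.75        68.0803       340.4016       2,042.4094
  Σ                     83.4690       377.2190       2,186.4277
P = 83.4690; D_Mac = 4.51927 yrs; D_mod = 4.14612 yrs; C = 22.04738.
Duration effect: -4.14612 × (-0.0235) = +0.097434
Convexity effect: 0.5 × 22.04738 × (-0.0235)² = +0.0060878
ΔP/P ≈ +0.097434 + 0.0060878 = +0.103522 = +10.3522%.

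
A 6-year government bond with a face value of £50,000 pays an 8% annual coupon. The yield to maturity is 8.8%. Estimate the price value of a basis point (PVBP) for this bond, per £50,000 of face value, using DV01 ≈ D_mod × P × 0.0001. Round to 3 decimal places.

Periodic yield y = 0.088.
  t   CF        PV=CF/(1+0.088)^t    t·PV
  1     4,000.00     3,676.4706     3,676.4706
  2     4,000.00     3,379.1090     6,758.2180
  3     4,000.00     3,105.7987     9,317.3961
  4     4,000.00     2,854.5944    11,418.3776
  5     4,000.00     2,623.7081    13,118.5405
  6    54,000.00    32,555.2015   195,331.2090
  Σ                 48,194.8823   239,620.2117
P = 48,194.8823; D_Mac = 4.97190 yrs; D_mod = 4.56976 yrs.
DV01 ≈ 4.56976 × 48,194.8823 × 0.0001 = 22.023917.

£22.024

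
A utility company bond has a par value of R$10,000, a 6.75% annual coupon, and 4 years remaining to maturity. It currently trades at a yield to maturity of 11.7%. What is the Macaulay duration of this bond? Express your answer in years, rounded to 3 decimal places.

3.602 years

Periodic yield y = 0.117. Discount each cash flow and weight by its year:
  t   CF        PV=CF/(1+0.117)^t    t·PV
  1       675.00       604.2972       604.2972
  2       675.00       541.0002     1,082.0004
  3       675.00       484.3332     1,452.9996
  4    10,675.00     6,857.3322    27,429.3289
  Σ                  8,486.9629    30,568.6262
Price P = Σ PV = 8,486.9629.
Macaulay duration = Σ(t·PV) / P = 30,568.6262 / 8,486.9629 = 3.60183 years.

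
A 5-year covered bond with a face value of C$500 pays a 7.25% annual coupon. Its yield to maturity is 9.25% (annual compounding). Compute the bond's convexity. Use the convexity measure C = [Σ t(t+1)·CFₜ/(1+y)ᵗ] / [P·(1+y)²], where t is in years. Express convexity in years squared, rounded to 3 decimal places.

With y = 0.0925:
  t   CF        PV=CF/(1+0.0925)^t    t·PV        t(t+1)·PV
  1        36.25        33.1808        33.1808          66.3616
  2        36.25        30.3714        60.7428         182.2285
  3        36.25        27.7999        83.3998         333.5991
  4        36.25        25.4462       101.7846         508.9232
  5       536.25       344.5562     1,722.7810      10,336.6862
  Σ                    461.3545     2,001.8891      11,427.7986
P = 461.3545.
Convexity = Σ t(t+1)·PV / [P·(1+y)²] = 11,427.7986 / (461.3545 × 1.193556) = 20.75319.

20.753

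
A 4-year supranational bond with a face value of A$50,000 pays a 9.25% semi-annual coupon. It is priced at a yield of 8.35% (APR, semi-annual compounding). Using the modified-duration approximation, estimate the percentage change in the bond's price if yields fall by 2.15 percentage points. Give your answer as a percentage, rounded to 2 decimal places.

+7.10%

Periodic yield y = 0.04175. Modified duration first:
  t   CF        PV=CF/(1+0.04175)^t    t·PV
  1     2,312.50     2,219.8224     2,219.8224
  2     2,312.50     2,130.8590     4,261.7181
  3     2,312.50     2,045.4611     6,136.3832
  4     2,312.50     1,963.4855     7,853.9421
  5     2,312.50     1,884.7953     9,423.9766
  6     2,312.50     1,809.2588    10,855.5526
  7     2,312.50     1,736.7495    12,157.2464
  8    52,312.50    37,713.5489   301,708.3914
  Σ                 51,503.9805   354,617.0327
P = 51,503.9805; D_Mac = 6.88524 half-year periods = 3.44262 yrs; D_mod = 3.44262/(1+0.04175) = 3.30465 yrs.
ΔP/P ≈ -D_mod · Δy = -3.30465 × (-0.0215) = +0.071050 = +7.1050%.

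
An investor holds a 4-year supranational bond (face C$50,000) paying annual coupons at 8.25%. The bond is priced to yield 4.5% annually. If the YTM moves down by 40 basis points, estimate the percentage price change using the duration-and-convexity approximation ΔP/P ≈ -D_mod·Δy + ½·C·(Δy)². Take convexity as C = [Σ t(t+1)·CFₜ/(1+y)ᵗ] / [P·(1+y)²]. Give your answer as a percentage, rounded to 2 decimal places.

With y = 0.045:
  t   CF        PV=CF/(1+0.045)^t    t·PV        t(t+1)·PV
  1     4,125.00     3,947.3684     3,947.3684       7,894.7368
  2     4,125.00     3,777.3860     7,554.7721      22,664.3163
  3     4,125.00     3,614.7235    10,844.1705      43,376.6819
  4    54,125.00    45,387.1327   181,548.5309     907,742.6544
  Σ                 56,726.6107   203,894.8419     981,678.3895
P = 56,726.6107; D_Mac = 3.59434 yrs; D_mod = 3.43956 yrs; C = 15.84710.
Duration effect: -3.43956 × (-0.004) = +0.013758
Convexity effect: 0.5 × 15.84710 × (-0.004)² = +0.0001268
ΔP/P ≈ +0.013758 + 0.0001268 = +0.013885 = +1.3885%.

+1.39%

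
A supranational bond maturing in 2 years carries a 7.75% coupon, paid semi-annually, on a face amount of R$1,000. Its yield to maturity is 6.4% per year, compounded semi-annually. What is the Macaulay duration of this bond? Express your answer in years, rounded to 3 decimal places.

1.892 years

Periodic yield y = 0.032. Discount each cash flow and weight by its period:
  t   CF        PV=CF/(1+0.032)^t    t·PV
  1        38.75        37.5484        37.5484
  2        38.75        36.3842        72.7683
  3        38.75        35.2560       105.7679
  4     1,038.75       915.7823     3,663.1292
  Σ                  1,024.9709     3,879.2139
Price P = Σ PV = 1,024.9709.
Macaulay duration = Σ(t·PV) / P = 3,879.2139 / 1,024.9709 = 3.78471 half-year periods.
In years: 3.78471 / 2 = 1.89235 years.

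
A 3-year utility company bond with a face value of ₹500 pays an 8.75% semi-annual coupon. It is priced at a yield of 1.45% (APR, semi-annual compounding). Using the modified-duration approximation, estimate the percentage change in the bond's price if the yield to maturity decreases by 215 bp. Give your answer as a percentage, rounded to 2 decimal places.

Periodic yield y = 0.00725. Modified duration first:
  t   CF        PV=CF/(1+0.00725)^t    t·PV
  1       21.875        21.7175        21.7175
  2       21.875        21.5612        43.1225
  3       21.875        21.4060        64.2181
  4       21.875        21.2520        85.0078
  5       21.875        21.0990       105.4950
  6      521.875       499.7385     2,998.4312
  Σ                    606.7743     3,317.9921
P = 606.7743; D_Mac = 5.46825 half-year periods = 2.73412 yrs; D_mod = 2.73412/(1+0.00725) = 2.71444 yrs.
ΔP/P ≈ -D_mod · Δy = -2.71444 × (-0.0215) = +0.058361 = +5.8361%.

+5.84%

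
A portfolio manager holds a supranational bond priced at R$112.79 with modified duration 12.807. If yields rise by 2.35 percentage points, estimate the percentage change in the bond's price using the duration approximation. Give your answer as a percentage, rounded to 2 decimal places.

-30.10%

Duration approximation: ΔP/P ≈ -D_mod · Δy = -12.807 × (+0.0235) = -0.3009645.
As a percentage: -30.09645%.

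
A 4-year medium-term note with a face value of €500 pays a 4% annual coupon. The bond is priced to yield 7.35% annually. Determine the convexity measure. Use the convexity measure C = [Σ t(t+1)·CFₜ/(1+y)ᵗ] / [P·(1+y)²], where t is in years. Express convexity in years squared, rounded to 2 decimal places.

With y = 0.0735:
  t   CF        PV=CF/(1+0.0735)^t    t·PV        t(t+1)·PV
  1        20.00        18.6306        18.6306          37.2613
  2        20.00        17.3551        34.7101         104.1303
  3        20.00        16.1668        48.5004         194.0015
  4       520.00       391.5571     1,566.2286       7,831.1428
  Σ                    443.7096     1,668.0697       8,166.5359
P = 443.7096.
Convexity = Σ t(t+1)·PV / [P·(1+y)²] = 8,166.5359 / (443.7096 × 1.152402) = 15.97110.

15.97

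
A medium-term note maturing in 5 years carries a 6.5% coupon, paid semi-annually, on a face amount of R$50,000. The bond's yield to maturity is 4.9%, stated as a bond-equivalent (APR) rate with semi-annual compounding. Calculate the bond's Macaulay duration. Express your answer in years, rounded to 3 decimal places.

4.374 years

Periodic yield y = 0.0245. Discount each cash flow and weight by its period:
  t   CF        PV=CF/(1+0.0245)^t    t·PV
  1     1,625.00     1,586.1396     1,586.1396
  2     1,625.00     1,548.2085     3,096.4169
  3     1,625.00     1,511.1845     4,533.5534
  4     1,625.00     1,475.0458     5,900.1833
  5     1,625.00     1,439.7714     7,198.8572
  6     1,625.00     1,405.3406     8,432.0435
  7     1,625.00     1,371.7331     9,602.1319
  8     1,625.00     1,338.9294    10,711.4348
  9     1,625.00     1,306.9101    11,762.1905
  10   51,625.00    40,526.6250   405,266.2495
  Σ                 53,509.8878   468,089.2006
Price P = Σ PV = 53,509.8878.
Macaulay duration = Σ(t·PV) / P = 468,089.2006 / 53,509.8878 = 8.74771 half-year periods.
In years: 8.74771 / 2 = 4.37386 years.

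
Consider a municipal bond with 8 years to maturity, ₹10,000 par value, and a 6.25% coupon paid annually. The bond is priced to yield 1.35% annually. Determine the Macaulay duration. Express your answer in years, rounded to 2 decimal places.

6.77 years

Periodic yield y = 0.0135. Discount each cash flow and weight by its year:
  t   CF        PV=CF/(1+0.0135)^t    t·PV
  1       625.00       616.6749       616.6749
  2       625.00       608.4607     1,216.9213
  3       625.00       600.3559     1,801.0676
  4       625.00       592.3590     2,369.4361
  5       625.00       584.4687     2,922.3435
  6       625.00       576.6835     3,460.1008
  7       625.00       569.0019     3,983.0136
  8    10,625.00     9,544.1864    76,353.4915
  Σ                 13,692.1910    92,723.0493
Price P = Σ PV = 13,692.1910.
Macaulay duration = Σ(t·PV) / P = 92,723.0493 / 13,692.1910 = 6.77197 years.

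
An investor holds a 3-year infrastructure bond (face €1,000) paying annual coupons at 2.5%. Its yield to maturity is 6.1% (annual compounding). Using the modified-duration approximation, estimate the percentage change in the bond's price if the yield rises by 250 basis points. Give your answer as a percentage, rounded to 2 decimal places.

-6.89%

Periodic yield y = 0.061. Modified duration first:
  t   CF        PV=CF/(1+0.061)^t    t·PV
  1        25.00        23.5627        23.5627
  2        25.00        22.2080        44.4160
  3     1,025.00       858.1787     2,574.5360
  Σ                    903.9493     2,642.5147
P = 903.9493; D_Mac = 2.92330 yrs; D_mod = 2.92330/(1+0.061) = 2.75523 yrs.
ΔP/P ≈ -D_mod · Δy = -2.75523 × (+0.025) = -0.068881 = -6.8881%.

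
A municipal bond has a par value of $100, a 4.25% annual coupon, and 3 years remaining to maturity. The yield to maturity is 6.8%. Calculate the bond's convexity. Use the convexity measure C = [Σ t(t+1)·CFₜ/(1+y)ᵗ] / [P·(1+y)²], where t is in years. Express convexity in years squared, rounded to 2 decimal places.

9.94

With y = 0.068:
  t   CF        PV=CF/(1+0.068)^t    t·PV        t(t+1)·PV
  1         4.25         3.9794         3.9794           7.9588
  2         4.25         3.7260         7.4521          22.3562
  3       104.25        85.5780       256.7341       1,026.9364
  Σ                     93.2835       268.1656       1,057.2514
P = 93.2835.
Convexity = Σ t(t+1)·PV / [P·(1+y)²] = 1,057.2514 / (93.2835 × 1.140624) = 9.93645.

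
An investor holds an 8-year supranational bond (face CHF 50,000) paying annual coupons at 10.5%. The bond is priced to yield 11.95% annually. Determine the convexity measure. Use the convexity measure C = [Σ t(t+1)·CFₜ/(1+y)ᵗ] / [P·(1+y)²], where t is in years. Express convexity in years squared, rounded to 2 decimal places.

With y = 0.1195:
  t   CF        PV=CF/(1+0.1195)^t    t·PV        t(t+1)·PV
  1     5,250.00     4,689.5936     4,689.5936       9,379.1871
  2     5,250.00     4,189.0072     8,378.0144      25,134.0432
  3     5,250.00     3,741.8555    11,225.5664      44,902.2657
  4     5,250.00     3,342.4345    13,369.7382      66,848.6910
  5     5,250.00     2,985.6494    14,928.2472      89,569.4832
  6     5,250.00     2,666.9490    16,001.6942     112,011.8593
  7     5,250.00     2,382.2680    16,675.8760     133,407.0083
  8    55,250.00    22,394.4035   179,155.2280   1,612,397.0521
  Σ                 46,392.1608   264,423.9581   2,093,649.5900
P = 46,392.1608.
Convexity = Σ t(t+1)·PV / [P·(1+y)²] = 2,093,649.5900 / (46,392.1608 × 1.253280) = 36.00901.

36.01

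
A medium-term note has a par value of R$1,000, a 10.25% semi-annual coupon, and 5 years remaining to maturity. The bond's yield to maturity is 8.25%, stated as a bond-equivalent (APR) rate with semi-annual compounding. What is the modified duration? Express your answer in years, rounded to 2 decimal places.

Periodic yield y = 0.04125. First find Macaulay duration:
  t   CF        PV=CF/(1+0.04125)^t    t·PV
  1        51.25        49.2197        49.2197
  2        51.25        47.2698        94.5396
  3        51.25        45.3972       136.1915
  4        51.25        43.5987       174.3949
  5        51.25        41.8715       209.3576
  6        51.25        40.2128       241.2765
  7        51.25        38.6197       270.3378
  8        51.25        37.0897       296.7179
  9        51.25        35.6204       320.5836
  10    1,051.25       701.7071     7,017.0709
  Σ                  1,080.6066     8,809.6901
P = 1,080.6066; Macaulay duration = 8,809.6901 / 1,080.6066 = 8.15254 half-year periods = 4.07627 years.
Modified duration = D_Mac / (1 + y) = 4.07627 / 1.04125 = 3.91479 years.

3.91 years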